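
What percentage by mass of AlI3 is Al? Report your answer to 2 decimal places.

6.62%

Molar mass = 1(26.98) + 3(126.90) = 407.680 g/mol
Mass of Al per mole = 1 × 26.98 = 26.980 g
% Al = 26.980 / 407.680 × 100 = 6.62%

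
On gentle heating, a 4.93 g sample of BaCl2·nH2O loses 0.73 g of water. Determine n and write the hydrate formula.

Mass of anhydrous BaCl2 = 4.93 − 0.73 = 4.2 g
mol H2O = 0.73 / 18.02 = 0.04051
Molar mass of BaCl2 = 208.23 g/mol → mol BaCl2 = 4.2 / 208.23 = 0.02017
n = 0.04051 / 0.02017 = 2.01 ≈ 2 → BaCl2·2H2O

BaCl2·2H2O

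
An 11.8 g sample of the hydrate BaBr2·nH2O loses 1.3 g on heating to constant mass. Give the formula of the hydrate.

BaBr2·2H2O

Mass of anhydrous BaBr2 = 11.8 − 1.3 = 10.5 g
mol H2O = 1.3 / 18.02 = 0.07214
Molar mass of BaBr2 = 297.13 g/mol → mol BaBr2 = 10.5 / 297.13 = 0.03534
n = 0.07214 / 0.03534 = 2.04 ≈ 2 → BaBr2·2H2O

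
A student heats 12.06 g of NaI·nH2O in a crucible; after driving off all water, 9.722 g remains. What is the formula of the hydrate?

Mass of water lost = 12.06 − 9.722 = 2.338 g → 2.338 / 18.02 = 0.1297 mol H2O
Molar mass of NaI = 149.89 g/mol → mol NaI = 9.722 / 149.89 = 0.06486
n = 0.1297 / 0.06486 = 2.00 ≈ 2 → NaI·2H2O

NaI·2H2O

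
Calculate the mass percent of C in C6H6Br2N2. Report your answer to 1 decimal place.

27.1%

Molar mass = 6(12.01) + 6(1.008) + 2(79.90) + 2(14.01) = 265.928 g/mol
Mass of C per mole = 6 × 12.01 = 72.060 g
% C = 72.060 / 265.928 × 100 = 27.1%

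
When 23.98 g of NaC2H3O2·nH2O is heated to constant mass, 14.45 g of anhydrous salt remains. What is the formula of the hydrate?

NaC2H3O2·3H2O

Mass of water lost = 23.98 − 14.45 = 9.53 g → 9.53 / 18.02 = 0.5289 mol H2O
Molar mass of NaC2H3O2 = 82.03 g/mol → mol NaC2H3O2 = 14.45 / 82.03 = 0.1761
n = 0.5289 / 0.1761 = 3.00 ≈ 3 → NaC2H3O2·3H2O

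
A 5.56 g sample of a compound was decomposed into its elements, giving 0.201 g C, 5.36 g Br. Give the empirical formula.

n(C) = 0.201/12.01 = 0.01674, n(Br) = 5.36/79.90 = 0.06708
Smallest is C at 0.01674 mol; normalising gives C 1.000, Br 4.008
≈ 1:4 → CBr4

CBr4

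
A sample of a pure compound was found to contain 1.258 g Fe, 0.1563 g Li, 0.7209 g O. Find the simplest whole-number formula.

FeLiO2

n(Fe) = 1.258/55.85 = 0.02252, n(Li) = 0.1563/6.94 = 0.02252, n(O) = 0.7209/16.00 = 0.04506
Smallest is Li at 0.02252 mol; normalising gives Fe 1.000, Li 1.000, O 2.001
→ FeLiO2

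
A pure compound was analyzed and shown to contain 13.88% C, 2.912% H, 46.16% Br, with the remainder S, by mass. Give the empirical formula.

Assume 100 g: 13.88 g C, 2.912 g H, 46.16 g Br, 37.048 g S.
Moles — C: 13.88 / 12.01 = 1.156 mol; H: 2.912 / 1.008 = 2.889 mol; Br: 46.16 / 79.90 = 0.5777 mol; S: 37.048 / 32.07 = 1.155 mol
Ratios (÷ 0.5777): C 2.000, H 5.000, Br 1.000, S 2.000
Ratio ≈ 2:5:1:2, so the empirical formula is C2H5BrS2

C2H5BrS2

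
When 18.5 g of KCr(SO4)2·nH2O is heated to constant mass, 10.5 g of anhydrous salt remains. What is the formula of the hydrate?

KCr(SO4)2·12H2O

Mass of water lost = 18.5 − 10.5 = 8 g → 8 / 18.02 = 0.444 mol H2O
Molar mass of KCr(SO4)2 = 283.24 g/mol → mol KCr(SO4)2 = 10.5 / 283.24 = 0.03707
n = 0.444 / 0.03707 = 11.98 ≈ 12 → KCr(SO4)2·12H2O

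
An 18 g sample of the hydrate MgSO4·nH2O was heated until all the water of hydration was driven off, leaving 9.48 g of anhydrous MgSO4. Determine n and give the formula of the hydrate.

Mass of water lost = 18 − 9.48 = 8.52 g → 8.52 / 18.02 = 0.4728 mol H2O
Molar mass of MgSO4 = 120.38 g/mol → mol MgSO4 = 9.48 / 120.38 = 0.07875
n = 0.4728 / 0.07875 = 6.00 ≈ 6 → MgSO4·6H2O

MgSO4·6H2O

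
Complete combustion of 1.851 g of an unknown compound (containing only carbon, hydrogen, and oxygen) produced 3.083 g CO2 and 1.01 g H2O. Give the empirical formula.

mol C = 3.083 / 44.01 = 0.07005; mass C = 0.07005 × 12.01 = 0.8413 g
mol H = 2 × (1.01 / 18.02) = 0.1121; mass H = 0.1121 × 1.008 = 0.1130 g
mass O = 1.851 − (0.9543) = 0.8967 g → mol O = 0.05604
Ratios (÷ 0.05604): C 1.250, H 2.000, O 1.000
Scaling by 4: C 5.00, H 8.00, O 4.00 → C5H8O4

C5H8O4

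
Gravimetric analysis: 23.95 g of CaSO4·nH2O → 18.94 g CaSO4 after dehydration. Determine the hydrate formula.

CaSO4·2H2O

Mass of water lost = 23.95 − 18.94 = 5.01 g → 5.01 / 18.02 = 0.278 mol H2O
Molar mass of CaSO4 = 136.15 g/mol → mol CaSO4 = 18.94 / 136.15 = 0.1391
n = 0.278 / 0.1391 = 2.00 ≈ 2 → CaSO4·2H2O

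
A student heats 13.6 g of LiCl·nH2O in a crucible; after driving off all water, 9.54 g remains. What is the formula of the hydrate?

Mass of water lost = 13.6 − 9.54 = 4.06 g → 4.06 / 18.02 = 0.2253 mol H2O
Molar mass of LiCl = 42.39 g/mol → mol LiCl = 9.54 / 42.39 = 0.2251
n = 0.2253 / 0.2251 = 1.00 ≈ 1 → LiCl·H2O

LiCl·H2O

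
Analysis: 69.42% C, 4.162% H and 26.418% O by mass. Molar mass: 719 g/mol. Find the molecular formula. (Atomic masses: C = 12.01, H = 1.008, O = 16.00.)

Assume 100 g: 69.42 g C, 4.162 g H, 26.418 g O.
n(C) = 69.42/12.01 = 5.78, n(H) = 4.162/1.008 = 4.129, n(O) = 26.418/16.00 = 1.651
Ratios (÷ 1.651): C 3.501, H 2.501, O 1.000
Scaling by 2: C 7.00, H 5.00, O 2.00 → C7H5O2
Empirical-formula mass = 121.11 g/mol
n = 719 / 121.11 = 5.94 ≈ 6
Molecular formula = (C7H5O2)×6 = C42H30O12

C42H30O12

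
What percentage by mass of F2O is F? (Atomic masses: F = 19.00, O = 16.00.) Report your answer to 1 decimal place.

70.4%

Molar mass = 2(19.00) + 1(16.00) = 54.000 g/mol
Mass of F per mole = 2 × 19.00 = 38.000 g
% F = 38.000 / 54.000 × 100 = 70.4%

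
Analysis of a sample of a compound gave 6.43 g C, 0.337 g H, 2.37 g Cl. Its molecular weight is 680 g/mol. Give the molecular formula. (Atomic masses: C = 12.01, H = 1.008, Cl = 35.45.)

n(C) = 6.43/12.01 = 0.5354, n(H) = 0.337/1.008 = 0.3343, n(Cl) = 2.37/35.45 = 0.06685
Divide by the smallest (0.06685 mol Cl): C 8.008, H 5.001, Cl 1.000
→ C8H5Cl
Empirical-formula mass = 136.57 g/mol
n = 680 / 136.57 = 4.98 ≈ 5
Molecular formula = (C8H5Cl)×5 = C40H25Cl5

C40H25Cl5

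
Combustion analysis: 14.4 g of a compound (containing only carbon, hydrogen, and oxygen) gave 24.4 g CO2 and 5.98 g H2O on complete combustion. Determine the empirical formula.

C5H6O4

mol C = 24.4 / 44.01 = 0.5544; mass C = 0.5544 × 12.01 = 6.659 g
mol H = 2 × (5.98 / 18.02) = 0.6637; mass H = 0.6637 × 1.008 = 0.6690 g
mass O = 14.4 − (7.328) = 7.072 g → mol O = 0.4420
Ratios (÷ 0.442): C 1.254, H 1.502, O 1.000
Multiply by 4: C 5.02, H 6.01, O 4.00 → C5H6O4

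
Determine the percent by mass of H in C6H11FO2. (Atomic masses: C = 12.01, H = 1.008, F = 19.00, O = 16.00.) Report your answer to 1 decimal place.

Molar mass = 6(12.01) + 11(1.008) + 1(19.00) + 2(16.00) = 134.148 g/mol
Mass of H per mole = 11 × 1.008 = 11.088 g
% H = 11.088 / 134.148 × 100 = 8.3%

8.3%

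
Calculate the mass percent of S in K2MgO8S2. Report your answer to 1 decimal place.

21.8%

Molar mass = 2(39.10) + 1(24.31) + 8(16.00) + 2(32.07) = 294.650 g/mol
Mass of S per mole = 2 × 32.07 = 64.140 g
% S = 64.140 / 294.650 × 100 = 21.8%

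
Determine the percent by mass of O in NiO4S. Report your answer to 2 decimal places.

Molar mass = 1(58.69) + 4(16.00) + 1(32.07) = 154.760 g/mol
Mass of O per mole = 4 × 16.00 = 64.000 g
% O = 64.000 / 154.760 × 100 = 41.35%

41.35%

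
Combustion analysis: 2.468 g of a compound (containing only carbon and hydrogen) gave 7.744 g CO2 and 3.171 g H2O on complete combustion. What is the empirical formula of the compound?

mol C = 7.744 / 44.01 = 0.1760; mass C = 0.1760 × 12.01 = 2.113 g
mol H = 2 × (3.171 / 18.02) = 0.3519; mass H = 0.3519 × 1.008 = 0.3548 g
Divide by the smallest (0.176 mol C): C 1.000, H 2.000
→ CH2

CH2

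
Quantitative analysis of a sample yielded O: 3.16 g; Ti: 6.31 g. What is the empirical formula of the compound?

n(O) = 3.16/16.00 = 0.1975, n(Ti) = 6.31/47.87 = 0.1318
Divide by the smallest (0.1318 mol Ti): O 1.498, Ti 1.000
Scaling by 2: O 3.00, Ti 2.00 → O3Ti2

O3Ti2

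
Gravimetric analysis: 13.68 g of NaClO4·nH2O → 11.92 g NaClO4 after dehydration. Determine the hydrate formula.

NaClO4·H2O

Mass of water lost = 13.68 − 11.92 = 1.76 g → 1.76 / 18.02 = 0.09767 mol H2O
Molar mass of NaClO4 = 122.44 g/mol → mol NaClO4 = 11.92 / 122.44 = 0.09735
n = 0.09767 / 0.09735 = 1.00 ≈ 1 → NaClO4·H2O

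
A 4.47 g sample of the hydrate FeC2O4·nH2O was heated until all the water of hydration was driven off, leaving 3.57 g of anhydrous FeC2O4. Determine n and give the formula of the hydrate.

Mass of water lost = 4.47 − 3.57 = 0.9 g → 0.9 / 18.02 = 0.04994 mol H2O
Molar mass of FeC2O4 = 143.87 g/mol → mol FeC2O4 = 3.57 / 143.87 = 0.02481
n = 0.04994 / 0.02481 = 2.01 ≈ 2 → FeC2O4·2H2O

FeC2O4·2H2O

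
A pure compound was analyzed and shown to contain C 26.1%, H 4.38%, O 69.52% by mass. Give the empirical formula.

CH2O2

Assume 100 g: 26.1 g C, 4.38 g H, 69.52 g O.
C: 26.1 g ÷ 12.01 g/mol = 2.173 mol
H: 4.38 g ÷ 1.008 g/mol = 4.345 mol
O: 69.52 g ÷ 16.00 g/mol = 4.345 mol
Smallest is C at 2.173 mol; normalising gives C 1.000, H 1.999, O 1.999
→ CH2O2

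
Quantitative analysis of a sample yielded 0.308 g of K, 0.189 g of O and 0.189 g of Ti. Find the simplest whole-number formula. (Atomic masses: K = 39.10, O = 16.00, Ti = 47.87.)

K2O3Ti

K: 0.308 g ÷ 39.10 g/mol = 0.007877 mol
O: 0.189 g ÷ 16.00 g/mol = 0.01181 mol
Ti: 0.189 g ÷ 47.87 g/mol = 0.003948 mol
Smallest is Ti at 0.003948 mol; normalising gives K 1.995, O 2.992, Ti 1.000
Ratio ≈ 2:3:1, so the empirical formula is K2O3Ti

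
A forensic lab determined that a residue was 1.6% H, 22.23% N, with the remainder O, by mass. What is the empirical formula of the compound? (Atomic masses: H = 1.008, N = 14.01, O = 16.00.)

Assume 100 g: 1.6 g H, 22.23 g N, 76.17 g O.
H: 1.6 g ÷ 1.008 g/mol = 1.587 mol
N: 22.23 g ÷ 14.01 g/mol = 1.587 mol
O: 76.17 g ÷ 16.00 g/mol = 4.761 mol
Smallest is N at 1.587 mol; normalising gives H 1.000, N 1.000, O 3.000
Ratio ≈ 1:1:3, so the empirical formula is HNO3

HNO3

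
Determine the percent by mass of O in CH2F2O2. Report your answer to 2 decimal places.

Molar mass = 1(12.01) + 2(1.008) + 2(19.00) + 2(16.00) = 84.026 g/mol
Mass of O per mole = 2 × 16.00 = 32.000 g
% O = 32.000 / 84.026 × 100 = 38.08%

38.08%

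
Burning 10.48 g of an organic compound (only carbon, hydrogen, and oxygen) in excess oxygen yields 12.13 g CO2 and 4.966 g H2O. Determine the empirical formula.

C2H4O3

mol C = 12.13 / 44.01 = 0.2756; mass C = 0.2756 × 12.01 = 3.310 g
mol H = 2 × (4.966 / 18.02) = 0.5512; mass H = 0.5512 × 1.008 = 0.5556 g
mass O = 10.48 − (3.866) = 6.614 g → mol O = 0.4134
Smallest is C at 0.2756 mol; normalising gives C 1.000, H 2.000, O 1.500
Scaling by 2: C 2.00, H 4.00, O 3.00 → C2H4O3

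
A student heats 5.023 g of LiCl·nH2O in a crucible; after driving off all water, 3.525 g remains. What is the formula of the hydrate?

LiCl·H2O

Mass of water lost = 5.023 − 3.525 = 1.498 g → 1.498 / 18.02 = 0.08313 mol H2O
Molar mass of LiCl = 42.39 g/mol → mol LiCl = 3.525 / 42.39 = 0.08316
n = 0.08313 / 0.08316 = 1.00 ≈ 1 → LiCl·H2O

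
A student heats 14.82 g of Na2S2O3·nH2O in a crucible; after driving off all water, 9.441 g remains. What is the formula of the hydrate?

Na2S2O3·5H2O

Mass of water lost = 14.82 − 9.441 = 5.379 g → 5.379 / 18.02 = 0.2985 mol H2O
Molar mass of Na2S2O3 = 158.12 g/mol → mol Na2S2O3 = 9.441 / 158.12 = 0.05971
n = 0.2985 / 0.05971 = 5.00 ≈ 5 → Na2S2O3·5H2O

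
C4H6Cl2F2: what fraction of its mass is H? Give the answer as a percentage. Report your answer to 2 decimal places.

3.71%

Molar mass = 4(12.01) + 6(1.008) + 2(35.45) + 2(19.00) = 162.988 g/mol
Mass of H per mole = 6 × 1.008 = 6.048 g
% H = 6.048 / 162.988 × 100 = 3.71%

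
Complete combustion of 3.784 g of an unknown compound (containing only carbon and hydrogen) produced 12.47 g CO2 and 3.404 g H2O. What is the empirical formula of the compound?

C3H4

mol C = 12.47 / 44.01 = 0.2833; mass C = 0.2833 × 12.01 = 3.403 g
mol H = 2 × (3.404 / 18.02) = 0.3778; mass H = 0.3778 × 1.008 = 0.3808 g
Divide by the smallest (0.2833 mol C): C 1.000, H 1.333
Scaling by 3: C 3.00, H 4.00 → C3H4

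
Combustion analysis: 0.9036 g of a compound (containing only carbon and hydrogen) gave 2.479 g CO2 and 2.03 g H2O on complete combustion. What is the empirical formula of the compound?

mol C = 2.479 / 44.01 = 0.05633; mass C = 0.05633 × 12.01 = 0.6765 g
mol H = 2 × (2.03 / 18.02) = 0.2253; mass H = 0.2253 × 1.008 = 0.2271 g
Smallest is C at 0.05633 mol; normalising gives C 1.000, H 4.000
≈ 1:4 → CH4

CH4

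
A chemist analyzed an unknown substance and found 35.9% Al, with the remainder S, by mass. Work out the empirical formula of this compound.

Al2S3

Assume 100 g: 35.9 g Al, 64.1 g S.
n(Al) = 35.9/26.98 = 1.331, n(S) = 64.1/32.07 = 1.999
Divide by the smallest (1.331 mol Al): Al 1.000, S 1.502
Scaling by 2: Al 2.00, S 3.00 → Al2S3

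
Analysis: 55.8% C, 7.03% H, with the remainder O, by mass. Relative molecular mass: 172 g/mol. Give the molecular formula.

C8H12O4

Assume 100 g: 55.8 g C, 7.03 g H, 37.17 g O.
C: 55.8 g ÷ 12.01 g/mol = 4.646 mol
H: 7.03 g ÷ 1.008 g/mol = 6.974 mol
O: 37.17 g ÷ 16.00 g/mol = 2.323 mol
Divide by the smallest (2.323 mol O): C 2.000, H 3.002, O 1.000
≈ 2:3:1 → C2H3O
Empirical-formula mass = 43.04 g/mol
n = 172 / 43.04 = 4.00 ≈ 4
Molecular formula = (C2H3O)×4 = C8H12O4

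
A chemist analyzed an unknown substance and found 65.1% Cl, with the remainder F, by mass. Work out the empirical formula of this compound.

ClF

Assume 100 g: 65.1 g Cl, 34.9 g F.
n(Cl) = 65.1/35.45 = 1.836, n(F) = 34.9/19.00 = 1.837
Smallest is Cl at 1.836 mol; normalising gives Cl 1.000, F 1.000
Ratio ≈ 1:1, so the empirical formula is ClF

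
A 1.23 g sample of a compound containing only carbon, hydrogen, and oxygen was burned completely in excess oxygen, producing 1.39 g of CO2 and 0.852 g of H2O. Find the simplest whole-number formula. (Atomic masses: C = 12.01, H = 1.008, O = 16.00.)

mol C = 1.39 / 44.01 = 0.03158; mass C = 0.03158 × 12.01 = 0.3793 g
mol H = 2 × (0.852 / 18.02) = 0.09456; mass H = 0.09456 × 1.008 = 0.09532 g
mass O = 1.23 − (0.4746) = 0.7554 g → mol O = 0.04721
Smallest is C at 0.03158 mol; normalising gives C 1.000, H 2.994, O 1.495
×2: C 2.00, H 5.99, O 2.99 → C2H6O3

C2H6O3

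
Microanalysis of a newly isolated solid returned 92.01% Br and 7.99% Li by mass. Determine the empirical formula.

BrLi

Assume 100 g: 92.01 g Br, 7.99 g Li.
n(Br) = 92.01/79.90 = 1.152, n(Li) = 7.99/6.94 = 1.151
Divide by the smallest (1.151 mol Li): Br 1.000, Li 1.000
→ BrLi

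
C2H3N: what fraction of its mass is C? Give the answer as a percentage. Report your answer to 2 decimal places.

Molar mass = 2(12.01) + 3(1.008) + 1(14.01) = 41.054 g/mol
Mass of C per mole = 2 × 12.01 = 24.020 g
% C = 24.020 / 41.054 × 100 = 58.51%

58.51%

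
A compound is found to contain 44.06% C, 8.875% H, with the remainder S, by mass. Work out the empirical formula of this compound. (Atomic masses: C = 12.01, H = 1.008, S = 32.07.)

Assume 100 g: 44.06 g C, 8.875 g H, 47.065 g S.
n(C) = 44.06/12.01 = 3.669, n(H) = 8.875/1.008 = 8.805, n(S) = 47.065/32.07 = 1.468
Ratios (÷ 1.468): C 2.500, H 5.999, S 1.000
×2: C 5.00, H 12.00, S 2.00 → C5H12S2

C5H12S2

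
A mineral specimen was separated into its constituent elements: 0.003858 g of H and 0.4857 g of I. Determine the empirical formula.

H: 0.003858 g ÷ 1.008 g/mol = 0.003827 mol
I: 0.4857 g ÷ 126.90 g/mol = 0.003827 mol
Ratios (÷ 0.003827): H 1.000, I 1.000
→ HI

HI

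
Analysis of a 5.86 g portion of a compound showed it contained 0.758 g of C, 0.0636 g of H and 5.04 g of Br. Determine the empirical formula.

Moles — C: 0.758 / 12.01 = 0.06311 mol; H: 0.0636 / 1.008 = 0.0631 mol; Br: 5.04 / 79.90 = 0.06308 mol
Smallest is Br at 0.06308 mol; normalising gives C 1.001, H 1.000, Br 1.000
→ CHBr

CHBr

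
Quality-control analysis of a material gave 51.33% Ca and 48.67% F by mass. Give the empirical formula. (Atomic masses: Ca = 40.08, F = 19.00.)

Assume 100 g: 51.33 g Ca, 48.67 g F.
Ca: 51.33 g ÷ 40.08 g/mol = 1.281 mol
F: 48.67 g ÷ 19.00 g/mol = 2.562 mol
Smallest is Ca at 1.281 mol; normalising gives Ca 1.000, F 2.000
→ CaF2

CaF2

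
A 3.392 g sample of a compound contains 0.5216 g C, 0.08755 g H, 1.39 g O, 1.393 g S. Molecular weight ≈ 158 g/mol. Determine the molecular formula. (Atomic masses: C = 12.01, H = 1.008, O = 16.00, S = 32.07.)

C2H4O4S2

C: 0.5216 g ÷ 12.01 g/mol = 0.04343 mol
H: 0.08755 g ÷ 1.008 g/mol = 0.08686 mol
O: 1.39 g ÷ 16.00 g/mol = 0.08687 mol
S: 1.393 g ÷ 32.07 g/mol = 0.04344 mol
Ratios (÷ 0.04343): C 1.000, H 2.000, O 2.000, S 1.000
→ CH2O2S
Empirical-formula mass = 78.10 g/mol
n = 158 / 78.10 = 2.02 ≈ 2
Molecular formula = (CH2O2S)×2 = C2H4O4S2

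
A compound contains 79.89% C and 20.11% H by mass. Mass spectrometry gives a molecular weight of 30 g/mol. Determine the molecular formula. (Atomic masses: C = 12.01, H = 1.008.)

Assume 100 g: 79.89 g C, 20.11 g H.
Moles — C: 79.89 / 12.01 = 6.652 mol; H: 20.11 / 1.008 = 19.95 mol
Divide by the smallest (6.652 mol C): C 1.000, H 2.999
≈ 1:3 → CH3
Empirical-formula mass = 15.03 g/mol
n = 30 / 15.03 = 2.00 ≈ 2
Molecular formula = (CH3)×2 = C2H6

C2H6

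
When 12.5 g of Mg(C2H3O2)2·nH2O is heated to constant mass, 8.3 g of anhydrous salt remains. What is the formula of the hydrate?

Mg(C2H3O2)2·4H2O

Mass of water lost = 12.5 − 8.3 = 4.2 g → 4.2 / 18.02 = 0.2331 mol H2O
Molar mass of Mg(C2H3O2)2 = 142.40 g/mol → mol Mg(C2H3O2)2 = 8.3 / 142.40 = 0.05829
n = 0.2331 / 0.05829 = 4.00 ≈ 4 → Mg(C2H3O2)2·4H2O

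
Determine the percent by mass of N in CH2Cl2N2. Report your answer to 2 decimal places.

24.81%

Molar mass = 1(12.01) + 2(1.008) + 2(35.45) + 2(14.01) = 112.946 g/mol
Mass of N per mole = 2 × 14.01 = 28.020 g
% N = 28.020 / 112.946 × 100 = 24.81%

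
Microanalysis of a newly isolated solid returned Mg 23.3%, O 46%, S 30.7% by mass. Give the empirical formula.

MgO3S

Assume 100 g: 23.3 g Mg, 46 g O, 30.7 g S.
Moles — Mg: 23.3 / 24.31 = 0.9585 mol; O: 46 / 16.00 = 2.875 mol; S: 30.7 / 32.07 = 0.9573 mol
Divide by the smallest (0.9573 mol S): Mg 1.001, O 3.003, S 1.000
Ratio ≈ 1:3:1, so the empirical formula is MgO3S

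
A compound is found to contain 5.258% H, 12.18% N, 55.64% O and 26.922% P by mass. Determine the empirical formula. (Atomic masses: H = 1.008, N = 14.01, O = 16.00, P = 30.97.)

H6NO4P

Assume 100 g: 5.258 g H, 12.18 g N, 55.64 g O, 26.922 g P.
Moles — H: 5.258 / 1.008 = 5.216 mol; N: 12.18 / 14.01 = 0.8694 mol; O: 55.64 / 16.00 = 3.478 mol; P: 26.922 / 30.97 = 0.8693 mol
Divide by the smallest (0.8693 mol P): H 6.001, N 1.000, O 4.000, P 1.000
Ratio ≈ 6:1:4:1, so the empirical formula is H6NO4P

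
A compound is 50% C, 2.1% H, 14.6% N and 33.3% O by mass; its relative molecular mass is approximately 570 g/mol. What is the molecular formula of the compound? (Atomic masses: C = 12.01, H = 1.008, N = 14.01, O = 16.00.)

C24H12N6O12

Assume 100 g: 50 g C, 2.1 g H, 14.6 g N, 33.3 g O.
Moles — C: 50 / 12.01 = 4.163 mol; H: 2.1 / 1.008 = 2.083 mol; N: 14.6 / 14.01 = 1.042 mol; O: 33.3 / 16.00 = 2.081 mol
Smallest is N at 1.042 mol; normalising gives C 3.995, H 1.999, N 1.000, O 1.997
→ C4H2NO2
Empirical-formula mass = 96.07 g/mol
n = 570 / 96.07 = 5.93 ≈ 6
Molecular formula = (C4H2NO2)×6 = C24H12N6O12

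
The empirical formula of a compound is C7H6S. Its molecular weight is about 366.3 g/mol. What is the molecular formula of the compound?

Empirical-formula mass = 122.19 g/mol
n = 366.3 / 122.19 = 3.00 ≈ 3
Molecular formula = (C7H6S)3 = C21H18S3

C21H18S3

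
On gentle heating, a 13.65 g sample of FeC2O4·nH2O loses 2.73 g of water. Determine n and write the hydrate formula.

FeC2O4·2H2O

Mass of anhydrous FeC2O4 = 13.65 − 2.73 = 10.92 g
mol H2O = 2.73 / 18.02 = 0.1515
Molar mass of FeC2O4 = 143.87 g/mol → mol FeC2O4 = 10.92 / 143.87 = 0.0759
n = 0.1515 / 0.0759 = 2.00 ≈ 2 → FeC2O4·2H2O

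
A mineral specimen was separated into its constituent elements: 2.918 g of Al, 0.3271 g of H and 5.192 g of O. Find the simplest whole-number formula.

AlH3O3

Moles — Al: 2.918 / 26.98 = 0.1082 mol; H: 0.3271 / 1.008 = 0.3245 mol; O: 5.192 / 16.00 = 0.3245 mol
Smallest is Al at 0.1082 mol; normalising gives Al 1.000, H 3.000, O 3.000
Ratio ≈ 1:3:3, so the empirical formula is AlH3O3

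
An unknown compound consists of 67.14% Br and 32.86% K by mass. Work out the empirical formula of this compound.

BrK

Assume 100 g: 67.14 g Br, 32.86 g K.
Moles — Br: 67.14 / 79.90 = 0.8403 mol; K: 32.86 / 39.10 = 0.8404 mol
Ratios (÷ 0.8403): Br 1.000, K 1.000
→ BrK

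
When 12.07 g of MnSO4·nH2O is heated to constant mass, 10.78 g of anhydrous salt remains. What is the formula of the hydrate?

Mass of water lost = 12.07 − 10.78 = 1.29 g → 1.29 / 18.02 = 0.07159 mol H2O
Molar mass of MnSO4 = 151.01 g/mol → mol MnSO4 = 10.78 / 151.01 = 0.07139
n = 0.07159 / 0.07139 = 1.00 ≈ 1 → MnSO4·H2O

MnSO4·H2O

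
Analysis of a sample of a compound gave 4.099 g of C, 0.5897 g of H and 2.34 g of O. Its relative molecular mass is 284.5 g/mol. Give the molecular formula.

C14H24O6

C: 4.099 g ÷ 12.01 g/mol = 0.3413 mol
H: 0.5897 g ÷ 1.008 g/mol = 0.585 mol
O: 2.34 g ÷ 16.00 g/mol = 0.1462 mol
Ratios (÷ 0.1462): C 2.334, H 4.000, O 1.000
Scaling by 3: C 7.00, H 12.00, O 3.00 → C7H12O3
Empirical-formula mass = 144.17 g/mol
n = 284.5 / 144.17 = 1.97 ≈ 2
Molecular formula = (C7H12O3)×2 = C14H24O6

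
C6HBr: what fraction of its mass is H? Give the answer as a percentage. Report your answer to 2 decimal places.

0.66%

Molar mass = 6(12.01) + 1(1.008) + 1(79.90) = 152.968 g/mol
Mass of H per mole = 1 × 1.008 = 1.008 g
% H = 1.008 / 152.968 × 100 = 0.66%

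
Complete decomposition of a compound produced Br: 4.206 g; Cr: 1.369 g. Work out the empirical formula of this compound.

Br: 4.206 g ÷ 79.90 g/mol = 0.05264 mol
Cr: 1.369 g ÷ 52.00 g/mol = 0.02633 mol
Divide by the smallest (0.02633 mol Cr): Br 2.000, Cr 1.000
Ratio ≈ 2:1, so the empirical formula is Br2Cr

Br2Cr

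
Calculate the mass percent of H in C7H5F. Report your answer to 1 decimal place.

Molar mass = 7(12.01) + 5(1.008) + 1(19.00) = 108.110 g/mol
Mass of H per mole = 5 × 1.008 = 5.040 g
% H = 5.040 / 108.110 × 100 = 4.7%

4.7%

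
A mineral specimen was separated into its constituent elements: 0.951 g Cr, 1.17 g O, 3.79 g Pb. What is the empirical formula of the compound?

n(Cr) = 0.951/52.00 = 0.01829, n(O) = 1.17/16.00 = 0.07312, n(Pb) = 3.79/207.2 = 0.01829
Smallest is Cr at 0.01829 mol; normalising gives Cr 1.000, O 3.998, Pb 1.000
→ CrO4Pb

CrO4Pb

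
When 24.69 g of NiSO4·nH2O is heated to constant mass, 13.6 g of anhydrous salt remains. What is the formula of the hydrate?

Mass of water lost = 24.69 − 13.6 = 11.09 g → 11.09 / 18.02 = 0.6154 mol H2O
Molar mass of NiSO4 = 154.76 g/mol → mol NiSO4 = 13.6 / 154.76 = 0.08788
n = 0.6154 / 0.08788 = 7.00 ≈ 7 → NiSO4·7H2O

NiSO4·7H2O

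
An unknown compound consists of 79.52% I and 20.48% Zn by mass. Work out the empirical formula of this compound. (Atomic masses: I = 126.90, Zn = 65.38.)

I2Zn

Assume 100 g: 79.52 g I, 20.48 g Zn.
n(I) = 79.52/126.90 = 0.6266, n(Zn) = 20.48/65.38 = 0.3132
Divide by the smallest (0.3132 mol Zn): I 2.000, Zn 1.000
Ratio ≈ 2:1, so the empirical formula is I2Zn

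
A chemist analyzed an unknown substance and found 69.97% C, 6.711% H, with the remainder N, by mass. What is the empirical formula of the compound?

Assume 100 g: 69.97 g C, 6.711 g H, 23.319 g N.
n(C) = 69.97/12.01 = 5.826, n(H) = 6.711/1.008 = 6.658, n(N) = 23.319/14.01 = 1.664
Ratios (÷ 1.664): C 3.500, H 4.000, N 1.000
Scaling by 2: C 7.00, H 8.00, N 2.00 → C7H8N2

C7H8N2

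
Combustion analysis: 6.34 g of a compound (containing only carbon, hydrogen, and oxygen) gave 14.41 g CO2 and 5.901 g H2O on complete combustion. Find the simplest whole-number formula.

C3H6O

mol C = 14.41 / 44.01 = 0.3274; mass C = 0.3274 × 12.01 = 3.932 g
mol H = 2 × (5.901 / 18.02) = 0.6549; mass H = 0.6549 × 1.008 = 0.6602 g
mass O = 6.34 − (4.593) = 1.747 g → mol O = 0.1092
Smallest is O at 0.1092 mol; normalising gives C 2.998, H 5.997, O 1.000
Ratio ≈ 3:6:1, so the empirical formula is C3H6O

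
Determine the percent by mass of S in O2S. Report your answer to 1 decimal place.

50.1%

Molar mass = 2(16.00) + 1(32.07) = 64.070 g/mol
Mass of S per mole = 1 × 32.07 = 32.070 g
% S = 32.070 / 64.070 × 100 = 50.1%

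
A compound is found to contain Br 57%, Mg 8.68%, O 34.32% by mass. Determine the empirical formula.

Assume 100 g: 57 g Br, 8.68 g Mg, 34.32 g O.
n(Br) = 57/79.90 = 0.7134, n(Mg) = 8.68/24.31 = 0.3571, n(O) = 34.32/16.00 = 2.145
Divide by the smallest (0.3571 mol Mg): Br 1.998, Mg 1.000, O 6.007
≈ 2:1:6 → Br2MgO6

Br2MgO6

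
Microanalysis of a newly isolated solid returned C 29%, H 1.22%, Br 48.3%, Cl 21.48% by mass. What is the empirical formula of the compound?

Assume 100 g: 29 g C, 1.22 g H, 48.3 g Br, 21.48 g Cl.
Moles — C: 29 / 12.01 = 2.415 mol; H: 1.22 / 1.008 = 1.21 mol; Br: 48.3 / 79.90 = 0.6045 mol; Cl: 21.48 / 35.45 = 0.6059 mol
Ratios (÷ 0.6045): C 3.994, H 2.002, Br 1.000, Cl 1.002
→ C4H2BrCl

C4H2BrCl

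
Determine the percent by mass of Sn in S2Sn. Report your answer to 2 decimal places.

64.92%

Molar mass = 2(32.07) + 1(118.71) = 182.850 g/mol
Mass of Sn per mole = 1 × 118.71 = 118.710 g
% Sn = 118.710 / 182.850 × 100 = 64.92%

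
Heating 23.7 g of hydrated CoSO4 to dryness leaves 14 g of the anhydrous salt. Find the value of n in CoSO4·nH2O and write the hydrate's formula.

Mass of water lost = 23.7 − 14 = 9.7 g → 9.7 / 18.02 = 0.5383 mol H2O
Molar mass of CoSO4 = 155.00 g/mol → mol CoSO4 = 14 / 155.00 = 0.09032
n = 0.5383 / 0.09032 = 5.96 ≈ 6 → CoSO4·6H2O

CoSO4·6H2O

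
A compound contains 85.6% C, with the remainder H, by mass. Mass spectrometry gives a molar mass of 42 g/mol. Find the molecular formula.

Assume 100 g: 85.6 g C, 14.4 g H.
C: 85.6 g ÷ 12.01 g/mol = 7.127 mol
H: 14.4 g ÷ 1.008 g/mol = 14.29 mol
Divide by the smallest (7.127 mol C): C 1.000, H 2.004
→ CH2
Empirical-formula mass = 14.03 g/mol
n = 42 / 14.03 = 2.99 ≈ 3
Molecular formula = (CH2)×3 = C3H6

C3H6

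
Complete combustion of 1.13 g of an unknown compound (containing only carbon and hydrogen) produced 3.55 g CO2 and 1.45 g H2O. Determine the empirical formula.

mol C = 3.55 / 44.01 = 0.08066; mass C = 0.08066 × 12.01 = 0.9688 g
mol H = 2 × (1.45 / 18.02) = 0.1609; mass H = 0.1609 × 1.008 = 0.1622 g
Divide by the smallest (0.08066 mol C): C 1.000, H 1.995
Ratio ≈ 1:2, so the empirical formula is CH2

CH2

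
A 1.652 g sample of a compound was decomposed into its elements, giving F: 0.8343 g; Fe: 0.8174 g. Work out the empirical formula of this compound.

Moles — F: 0.8343 / 19.00 = 0.04391 mol; Fe: 0.8174 / 55.85 = 0.01464 mol
Ratios (÷ 0.01464): F 3.000, Fe 1.000
≈ 3:1 → F3Fe

F3Fe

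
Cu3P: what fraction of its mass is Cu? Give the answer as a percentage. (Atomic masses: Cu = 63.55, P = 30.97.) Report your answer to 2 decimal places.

Molar mass = 3(63.55) + 1(30.97) = 221.620 g/mol
Mass of Cu per mole = 3 × 63.55 = 190.650 g
% Cu = 190.650 / 221.620 × 100 = 86.03%

86.03%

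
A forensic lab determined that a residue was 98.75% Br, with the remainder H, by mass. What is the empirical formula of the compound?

BrH

Assume 100 g: 98.75 g Br, 1.25 g H.
Moles — Br: 98.75 / 79.90 = 1.236 mol; H: 1.25 / 1.008 = 1.24 mol
Divide by the smallest (1.236 mol Br): Br 1.000, H 1.003
Ratio ≈ 1:1, so the empirical formula is BrH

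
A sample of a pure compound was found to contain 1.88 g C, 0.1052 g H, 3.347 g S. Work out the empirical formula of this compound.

n(C) = 1.88/12.01 = 0.1565, n(H) = 0.1052/1.008 = 0.1044, n(S) = 3.347/32.07 = 0.1044
Ratios (÷ 0.1044): C 1.500, H 1.000, S 1.000
×2: C 3.00, H 2.00, S 2.00 → C3H2S2

C3H2S2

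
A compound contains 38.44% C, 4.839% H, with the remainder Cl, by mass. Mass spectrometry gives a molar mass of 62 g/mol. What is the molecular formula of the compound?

Assume 100 g: 38.44 g C, 4.839 g H, 56.721 g Cl.
C: 38.44 g ÷ 12.01 g/mol = 3.201 mol
H: 4.839 g ÷ 1.008 g/mol = 4.801 mol
Cl: 56.721 g ÷ 35.45 g/mol = 1.6 mol
Ratios (÷ 1.6): C 2.000, H 3.000, Cl 1.000
≈ 2:3:1 → C2H3Cl
Empirical-formula mass = 62.49 g/mol
n = 62 / 62.49 = 0.99 ≈ 1
Molecular formula = empirical formula = C2H3Cl

C2H3Cl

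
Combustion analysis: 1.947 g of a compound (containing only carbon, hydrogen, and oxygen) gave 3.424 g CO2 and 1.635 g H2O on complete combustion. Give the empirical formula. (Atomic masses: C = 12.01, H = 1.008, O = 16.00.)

C3H7O2

mol C = 3.424 / 44.01 = 0.07780; mass C = 0.07780 × 12.01 = 0.9344 g
mol H = 2 × (1.635 / 18.02) = 0.1815; mass H = 0.1815 × 1.008 = 0.1829 g
mass O = 1.947 − (1.117) = 0.8297 g → mol O = 0.05186
Smallest is O at 0.05186 mol; normalising gives C 1.500, H 3.499, O 1.000
×2: C 3.00, H 7.00, O 2.00 → C3H7O2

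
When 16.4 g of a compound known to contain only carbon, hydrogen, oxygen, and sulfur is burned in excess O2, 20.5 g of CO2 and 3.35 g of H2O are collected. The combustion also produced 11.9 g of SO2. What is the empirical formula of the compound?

mol C = 20.5 / 44.01 = 0.4658; mass C = 0.4658 × 12.01 = 5.594 g
mol H = 2 × (3.35 / 18.02) = 0.3718; mass H = 0.3718 × 1.008 = 0.3748 g
mol S = 11.9 / 64.07 = 0.1857; mass S = 5.957 g
mass O = 16.4 − (11.93) = 4.474 g → mol O = 0.2797
Ratios (÷ 0.1857): C 2.508, H 2.002, O 1.506, S 1.000
Scaling by 2: C 5.02, H 4.00, O 3.01, S 2.00 → C5H4O3S2

C5H4O3S2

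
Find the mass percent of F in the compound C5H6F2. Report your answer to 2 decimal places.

Molar mass = 5(12.01) + 6(1.008) + 2(19.00) = 104.098 g/mol
Mass of F per mole = 2 × 19.00 = 38.000 g
% F = 38.000 / 104.098 × 100 = 36.50%

36.50%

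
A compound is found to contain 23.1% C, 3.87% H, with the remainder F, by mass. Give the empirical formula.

CH2F2

Assume 100 g: 23.1 g C, 3.87 g H, 73.03 g F.
n(C) = 23.1/12.01 = 1.923, n(H) = 3.87/1.008 = 3.839, n(F) = 73.03/19.00 = 3.844
Smallest is C at 1.923 mol; normalising gives C 1.000, H 1.996, F 1.998
Ratio ≈ 1:2:2, so the empirical formula is CH2F2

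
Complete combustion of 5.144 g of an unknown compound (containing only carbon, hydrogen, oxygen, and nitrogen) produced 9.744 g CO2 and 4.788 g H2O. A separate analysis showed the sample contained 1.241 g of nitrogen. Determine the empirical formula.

mol C = 9.744 / 44.01 = 0.2214; mass C = 0.2214 × 12.01 = 2.659 g
mol H = 2 × (4.788 / 18.02) = 0.5314; mass H = 0.5314 × 1.008 = 0.5357 g
mol N = 1.241 / 14.01 = 0.08858
mass O = 5.144 − (4.436) = 0.7083 g → mol O = 0.04427
Divide by the smallest (0.04427 mol O): C 5.002, H 12.005, N 2.001, O 1.000
Ratio ≈ 5:12:2:1, so the empirical formula is C5H12N2O

C5H12N2O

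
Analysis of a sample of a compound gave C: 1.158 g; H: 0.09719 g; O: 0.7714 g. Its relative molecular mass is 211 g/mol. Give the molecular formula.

C10H10O5

C: 1.158 g ÷ 12.01 g/mol = 0.09642 mol
H: 0.09719 g ÷ 1.008 g/mol = 0.09642 mol
O: 0.7714 g ÷ 16.00 g/mol = 0.04821 mol
Ratios (÷ 0.04821): C 2.000, H 2.000, O 1.000
→ C2H2O
Empirical-formula mass = 42.04 g/mol
n = 211 / 42.04 = 5.02 ≈ 5
Molecular formula = (C2H2O)×5 = C10H10O5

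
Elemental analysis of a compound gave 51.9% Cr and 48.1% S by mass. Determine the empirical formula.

Assume 100 g: 51.9 g Cr, 48.1 g S.
n(Cr) = 51.9/52.00 = 0.9981, n(S) = 48.1/32.07 = 1.5
Ratios (÷ 0.9981): Cr 1.000, S 1.503
×2: Cr 2.00, S 3.01 → Cr2S3

Cr2S3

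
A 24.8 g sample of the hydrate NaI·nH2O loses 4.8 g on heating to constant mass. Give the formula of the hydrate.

Mass of anhydrous NaI = 24.8 − 4.8 = 20 g
mol H2O = 4.8 / 18.02 = 0.2664
Molar mass of NaI = 149.89 g/mol → mol NaI = 20 / 149.89 = 0.1334
n = 0.2664 / 0.1334 = 2.00 ≈ 2 → NaI·2H2O

NaI·2H2O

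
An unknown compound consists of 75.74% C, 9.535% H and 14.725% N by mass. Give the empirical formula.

Assume 100 g: 75.74 g C, 9.535 g H, 14.725 g N.
n(C) = 75.74/12.01 = 6.306, n(H) = 9.535/1.008 = 9.459, n(N) = 14.725/14.01 = 1.051
Ratios (÷ 1.051): C 6.000, H 9.000, N 1.000
≈ 6:9:1 → C6H9N

C6H9N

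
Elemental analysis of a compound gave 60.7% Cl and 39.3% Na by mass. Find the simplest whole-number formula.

Assume 100 g: 60.7 g Cl, 39.3 g Na.
Cl: 60.7 g ÷ 35.45 g/mol = 1.712 mol
Na: 39.3 g ÷ 22.99 g/mol = 1.709 mol
Divide by the smallest (1.709 mol Na): Cl 1.002, Na 1.000
≈ 1:1 → ClNa

ClNa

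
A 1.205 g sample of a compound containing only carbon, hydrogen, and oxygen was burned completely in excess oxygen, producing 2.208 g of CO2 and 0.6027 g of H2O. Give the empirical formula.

C3H4O2

mol C = 2.208 / 44.01 = 0.05017; mass C = 0.05017 × 12.01 = 0.6025 g
mol H = 2 × (0.6027 / 18.02) = 0.06689; mass H = 0.06689 × 1.008 = 0.06743 g
mass O = 1.205 − (0.6700) = 0.5350 g → mol O = 0.03344
Ratios (÷ 0.03344): C 1.500, H 2.000, O 1.000
Scaling by 2: C 3.00, H 4.00, O 2.00 → C3H4O2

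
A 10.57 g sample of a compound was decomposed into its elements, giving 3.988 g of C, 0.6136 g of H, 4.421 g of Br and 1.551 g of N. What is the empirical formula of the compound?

Moles — C: 3.988 / 12.01 = 0.3321 mol; H: 0.6136 / 1.008 = 0.6087 mol; Br: 4.421 / 79.90 = 0.05533 mol; N: 1.551 / 14.01 = 0.1107 mol
Divide by the smallest (0.05533 mol Br): C 6.001, H 11.001, Br 1.000, N 2.001
Ratio ≈ 6:11:1:2, so the empirical formula is C6H11BrN2

C6H11BrN2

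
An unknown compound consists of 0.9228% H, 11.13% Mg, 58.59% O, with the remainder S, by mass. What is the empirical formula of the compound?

H2MgO8S2

Assume 100 g: 0.9228 g H, 11.13 g Mg, 58.59 g O, 29.357 g S.
H: 0.9228 g ÷ 1.008 g/mol = 0.9155 mol
Mg: 11.13 g ÷ 24.31 g/mol = 0.4578 mol
O: 58.59 g ÷ 16.00 g/mol = 3.662 mol
S: 29.357 g ÷ 32.07 g/mol = 0.9154 mol
Divide by the smallest (0.4578 mol Mg): H 2.000, Mg 1.000, O 7.998, S 1.999
→ H2MgO8S2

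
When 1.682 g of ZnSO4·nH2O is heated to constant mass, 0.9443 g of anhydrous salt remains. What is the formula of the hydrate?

ZnSO4·7H2O

Mass of water lost = 1.682 − 0.9443 = 0.7377 g → 0.7377 / 18.02 = 0.04094 mol H2O
Molar mass of ZnSO4 = 161.45 g/mol → mol ZnSO4 = 0.9443 / 161.45 = 0.005849
n = 0.04094 / 0.005849 = 7.00 ≈ 7 → ZnSO4·7H2O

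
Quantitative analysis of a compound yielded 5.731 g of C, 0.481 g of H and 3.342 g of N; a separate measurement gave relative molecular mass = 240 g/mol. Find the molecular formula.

C: 5.731 g ÷ 12.01 g/mol = 0.4772 mol
H: 0.481 g ÷ 1.008 g/mol = 0.4772 mol
N: 3.342 g ÷ 14.01 g/mol = 0.2385 mol
Ratios (÷ 0.2385): C 2.000, H 2.000, N 1.000
→ C2H2N
Empirical-formula mass = 40.05 g/mol
n = 240 / 40.05 = 5.99 ≈ 6
Molecular formula = (C2H2N)×6 = C12H12N6

C12H12N6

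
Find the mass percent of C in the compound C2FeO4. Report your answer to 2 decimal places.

Molar mass = 2(12.01) + 1(55.85) + 4(16.00) = 143.870 g/mol
Mass of C per mole = 2 × 12.01 = 24.020 g
% C = 24.020 / 143.870 × 100 = 16.70%

16.70%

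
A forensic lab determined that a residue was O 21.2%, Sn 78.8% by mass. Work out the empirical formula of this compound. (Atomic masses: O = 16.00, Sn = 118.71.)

Assume 100 g: 21.2 g O, 78.8 g Sn.
O: 21.2 g ÷ 16.00 g/mol = 1.325 mol
Sn: 78.8 g ÷ 118.71 g/mol = 0.6638 mol
Smallest is Sn at 0.6638 mol; normalising gives O 1.996, Sn 1.000
→ O2Sn

O2Sn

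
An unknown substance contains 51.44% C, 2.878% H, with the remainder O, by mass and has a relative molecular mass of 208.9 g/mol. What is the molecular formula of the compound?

C9H6O6

Assume 100 g: 51.44 g C, 2.878 g H, 45.682 g O.
Moles — C: 51.44 / 12.01 = 4.283 mol; H: 2.878 / 1.008 = 2.855 mol; O: 45.682 / 16.00 = 2.855 mol
Smallest is O at 2.855 mol; normalising gives C 1.500, H 1.000, O 1.000
×2: C 3.00, H 2.00, O 2.00 → C3H2O2
Empirical-formula mass = 70.05 g/mol
n = 208.9 / 70.05 = 2.98 ≈ 3
Molecular formula = (C3H2O2)×3 = C9H6O6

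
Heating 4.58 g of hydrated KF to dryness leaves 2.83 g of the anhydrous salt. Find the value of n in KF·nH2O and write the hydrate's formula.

Mass of water lost = 4.58 − 2.83 = 1.75 g → 1.75 / 18.02 = 0.09711 mol H2O
Molar mass of KF = 58.10 g/mol → mol KF = 2.83 / 58.10 = 0.04871
n = 0.09711 / 0.04871 = 1.99 ≈ 2 → KF·2H2O

KF·2H2O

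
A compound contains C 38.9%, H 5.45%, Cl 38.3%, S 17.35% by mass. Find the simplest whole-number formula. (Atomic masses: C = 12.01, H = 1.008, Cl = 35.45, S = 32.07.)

Assume 100 g: 38.9 g C, 5.45 g H, 38.3 g Cl, 17.35 g S.
n(C) = 38.9/12.01 = 3.239, n(H) = 5.45/1.008 = 5.407, n(Cl) = 38.3/35.45 = 1.08, n(S) = 17.35/32.07 = 0.541
Ratios (÷ 0.541): C 5.987, H 9.994, Cl 1.997, S 1.000
Ratio ≈ 6:10:2:1, so the empirical formula is C6H10Cl2S

C6H10Cl2S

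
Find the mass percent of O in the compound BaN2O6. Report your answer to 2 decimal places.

Molar mass = 1(137.33) + 2(14.01) + 6(16.00) = 261.350 g/mol
Mass of O per mole = 6 × 16.00 = 96.000 g
% O = 96.000 / 261.350 × 100 = 36.73%

36.73%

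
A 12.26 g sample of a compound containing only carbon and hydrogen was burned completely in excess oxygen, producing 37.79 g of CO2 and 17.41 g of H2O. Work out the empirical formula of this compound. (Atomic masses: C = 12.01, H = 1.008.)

C4H9

mol C = 37.79 / 44.01 = 0.8587; mass C = 0.8587 × 12.01 = 10.31 g
mol H = 2 × (17.41 / 18.02) = 1.932; mass H = 1.932 × 1.008 = 1.948 g
Smallest is C at 0.8587 mol; normalising gives C 1.000, H 2.250
Multiply by 4: C 4.00, H 9.00 → C4H9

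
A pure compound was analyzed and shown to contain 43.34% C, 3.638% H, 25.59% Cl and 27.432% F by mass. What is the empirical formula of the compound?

Assume 100 g: 43.34 g C, 3.638 g H, 25.59 g Cl, 27.432 g F.
C: 43.34 g ÷ 12.01 g/mol = 3.609 mol
H: 3.638 g ÷ 1.008 g/mol = 3.609 mol
Cl: 25.59 g ÷ 35.45 g/mol = 0.7219 mol
F: 27.432 g ÷ 19.00 g/mol = 1.444 mol
Smallest is Cl at 0.7219 mol; normalising gives C 4.999, H 5.000, Cl 1.000, F 2.000
≈ 5:5:1:2 → C5H5ClF2

C5H5ClF2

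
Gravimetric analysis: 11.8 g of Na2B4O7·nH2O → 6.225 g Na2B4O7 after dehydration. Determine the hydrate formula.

Na2B4O7·10H2O

Mass of water lost = 11.8 − 6.225 = 5.575 g → 5.575 / 18.02 = 0.3094 mol H2O
Molar mass of Na2B4O7 = 201.22 g/mol → mol Na2B4O7 = 6.225 / 201.22 = 0.03094
n = 0.3094 / 0.03094 = 10.00 ≈ 10 → Na2B4O7·10H2O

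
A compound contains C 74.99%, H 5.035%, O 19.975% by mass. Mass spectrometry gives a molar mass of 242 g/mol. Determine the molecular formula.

C15H12O3

Assume 100 g: 74.99 g C, 5.035 g H, 19.975 g O.
n(C) = 74.99/12.01 = 6.244, n(H) = 5.035/1.008 = 4.995, n(O) = 19.975/16.00 = 1.248
Smallest is O at 1.248 mol; normalising gives C 5.001, H 4.001, O 1.000
→ C5H4O
Empirical-formula mass = 80.08 g/mol
n = 242 / 80.08 = 3.02 ≈ 3
Molecular formula = (C5H4O)×3 = C15H12O3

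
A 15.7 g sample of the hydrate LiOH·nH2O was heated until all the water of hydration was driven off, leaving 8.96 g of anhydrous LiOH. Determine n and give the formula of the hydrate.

LiOH·H2O

Mass of water lost = 15.7 − 8.96 = 6.74 g → 6.74 / 18.02 = 0.374 mol H2O
Molar mass of LiOH = 23.95 g/mol → mol LiOH = 8.96 / 23.95 = 0.3741
n = 0.374 / 0.3741 = 1.00 ≈ 1 → LiOH·H2O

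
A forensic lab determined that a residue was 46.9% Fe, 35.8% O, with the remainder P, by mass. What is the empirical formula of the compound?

Fe3O8P2

Assume 100 g: 46.9 g Fe, 35.8 g O, 17.3 g P.
Moles — Fe: 46.9 / 55.85 = 0.8397 mol; O: 35.8 / 16.00 = 2.237 mol; P: 17.3 / 30.97 = 0.5586 mol
Divide by the smallest (0.5586 mol P): Fe 1.503, O 4.006, P 1.000
Scaling by 2: Fe 3.01, O 8.01, P 2.00 → Fe3O8P2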